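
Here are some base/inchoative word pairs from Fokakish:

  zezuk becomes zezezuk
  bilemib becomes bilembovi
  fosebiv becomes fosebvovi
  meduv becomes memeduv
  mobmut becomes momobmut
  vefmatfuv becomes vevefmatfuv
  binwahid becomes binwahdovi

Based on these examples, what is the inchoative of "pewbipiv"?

meduv and fosebiv both end in -v yet inflect differently (memeduv, fosebvovi), so the final letter is not what conditions the rule; the last vowel is.
"pewbipiv" has last vowel 'i'. The stems whose last vowel is 'i' (bilemib → bilembovi, binwahid → binwahdovi, fosebiv → fosebvovi) delete the last vowel and add -ovi.
So pewbipiv → pewbipvovi.

pewbipvovi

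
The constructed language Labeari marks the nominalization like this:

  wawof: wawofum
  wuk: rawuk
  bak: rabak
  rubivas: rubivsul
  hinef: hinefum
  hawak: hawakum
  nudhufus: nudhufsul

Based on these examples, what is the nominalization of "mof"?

bak and hawak both end in -k yet inflect differently (rabak, hawakum), so the final letter is not what conditions the rule; the number of vowels is.
"mof" has 1 vowel. The stems with 1 vowel (bak → rabak, wuk → rawuk) add the prefix ra-.
So mof → ramof.

ramof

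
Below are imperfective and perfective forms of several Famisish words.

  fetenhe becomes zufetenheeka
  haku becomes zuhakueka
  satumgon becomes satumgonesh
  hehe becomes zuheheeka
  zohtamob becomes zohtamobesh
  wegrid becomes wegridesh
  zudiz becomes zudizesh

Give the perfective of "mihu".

zumihueka

"mihu" ends in a vowel. The stems ending in a vowel (hehe → zuheheeka, fetenhe → zufetenheeka, haku → zuhakueka) add zu- … -eka around the stem.
The other pattern: stems ending in a consonant add -esh.
So mihu → zumihueka.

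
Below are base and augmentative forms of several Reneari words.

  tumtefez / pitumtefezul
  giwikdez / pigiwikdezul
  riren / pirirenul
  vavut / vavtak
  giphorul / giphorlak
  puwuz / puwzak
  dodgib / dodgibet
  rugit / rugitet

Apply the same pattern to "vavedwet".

pivavedwetul

"vavedwet" has last vowel 'e'. The stems whose last vowel is 'e' (tumtefez → pitumtefezul, giwikdez → pigiwikdezul, riren → pirirenul) add pi- … -ul around the stem.
So vavedwet → pivavedwetul.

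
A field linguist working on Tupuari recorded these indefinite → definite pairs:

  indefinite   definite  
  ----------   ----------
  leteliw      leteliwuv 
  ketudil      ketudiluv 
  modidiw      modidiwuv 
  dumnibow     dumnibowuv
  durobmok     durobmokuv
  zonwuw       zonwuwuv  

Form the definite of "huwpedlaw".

huwpedlawuv

Every pair shown (leteliw → leteliwuv, ketudil → ketudiluv, modidiw → modidiwuv, …) follows the same rule: add -uv.
So huwpedlaw → huwpedlawuv.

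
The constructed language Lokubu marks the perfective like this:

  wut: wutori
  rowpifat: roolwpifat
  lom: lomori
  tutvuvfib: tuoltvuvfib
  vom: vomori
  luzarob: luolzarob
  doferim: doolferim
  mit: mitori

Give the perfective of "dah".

dahori

vom and doferim both end in -m yet inflect differently (vomori, doolferim), so the final letter is not what conditions the rule; the number of vowels is.
"dah" has 1 vowel. The stems with 1 vowel (vom → vomori, mit → mitori, wut → wutori) add -ori.
The other pattern: stems with 3 vowels insert -ol- after the first vowel.
So dah → dahori.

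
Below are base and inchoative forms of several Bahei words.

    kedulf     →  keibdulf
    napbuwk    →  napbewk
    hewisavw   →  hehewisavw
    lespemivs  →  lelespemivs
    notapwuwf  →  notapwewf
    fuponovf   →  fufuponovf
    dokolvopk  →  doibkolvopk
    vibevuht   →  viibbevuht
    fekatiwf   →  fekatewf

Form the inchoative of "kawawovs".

kakawawovs

"kawawovs" has second-to-last letter 'v'. The stems whose second-to-last letter is 'v' (fuponovf → fufuponovf, hewisavw → hehewisavw, lespemivs → lelespemivs) repeat the first consonant+vowel as a prefix.
The other patterns: stems whose second-to-last letter is 'w' change the last vowel to 'e'; stems whose second-to-last letter is 'h', 'l' or 'p' insert -ib- after the first vowel.
So kawawovs → kakawawovs.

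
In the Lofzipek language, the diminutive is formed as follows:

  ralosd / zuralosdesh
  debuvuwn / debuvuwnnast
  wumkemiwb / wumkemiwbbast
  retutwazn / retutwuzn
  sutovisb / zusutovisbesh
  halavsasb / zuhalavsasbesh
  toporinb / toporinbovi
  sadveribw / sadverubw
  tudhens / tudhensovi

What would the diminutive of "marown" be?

marownnast

"marown" has second-to-last letter 'w'. The stems whose second-to-last letter is 'w' (wumkemiwb → wumkemiwbbast, debuvuwn → debuvuwnnast) double the final consonant and add -ast.
So marown → marownnast.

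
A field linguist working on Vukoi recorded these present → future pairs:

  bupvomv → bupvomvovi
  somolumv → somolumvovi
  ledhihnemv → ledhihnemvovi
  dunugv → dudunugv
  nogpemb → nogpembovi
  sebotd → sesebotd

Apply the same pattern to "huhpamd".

"huhpamd" has second-to-last letter 'm'. The stems whose second-to-last letter is 'm' (ledhihnemv → ledhihnemvovi, bupvomv → bupvomvovi, nogpemb → nogpembovi) add -ovi.
So huhpamd → huhpamdovi.

huhpamdovi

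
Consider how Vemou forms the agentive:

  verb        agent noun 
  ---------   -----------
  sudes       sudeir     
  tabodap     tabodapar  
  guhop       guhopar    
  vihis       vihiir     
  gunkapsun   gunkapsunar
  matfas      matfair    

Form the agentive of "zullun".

"zullun" ends in -n. The one such stem in the data (gunkapsun → gunkapsunar) adds -ar, so the same rule applies.
The other pattern: stems ending in -s drop the final letter and add -ir.
So zullun → zullunar.

zullunar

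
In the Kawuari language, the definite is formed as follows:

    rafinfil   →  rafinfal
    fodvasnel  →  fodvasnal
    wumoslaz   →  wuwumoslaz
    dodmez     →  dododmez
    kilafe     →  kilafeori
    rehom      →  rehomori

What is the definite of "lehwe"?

lehweori

fodvasnel and dodmez both have last vowel 'e' yet inflect differently (fodvasnal, dododmez), so the last vowel is not what conditions the rule; the final letter is.
"lehwe" ends in -e. The one such stem in the data (kilafe → kilafeori) adds -ori, so the same rule applies.
The other patterns: stems ending in -l change the last vowel to 'a'; stems ending in -z repeat the first consonant+vowel as a prefix.
So lehwe → lehweori.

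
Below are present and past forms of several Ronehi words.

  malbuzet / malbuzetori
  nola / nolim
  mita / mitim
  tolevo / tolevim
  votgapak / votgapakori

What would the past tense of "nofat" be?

votgapak and mita both have last vowel 'a' yet inflect differently (votgapakori, mitim), so the last vowel is not what conditions the rule; whether the stem ends in a vowel or a consonant is.
"nofat" ends in a consonant. The stems ending in a consonant (malbuzet → malbuzetori, votgapak → votgapakori) add -ori.
The other pattern: stems ending in a vowel drop the final letter and add -im.
So nofat → nofatori.

nofatori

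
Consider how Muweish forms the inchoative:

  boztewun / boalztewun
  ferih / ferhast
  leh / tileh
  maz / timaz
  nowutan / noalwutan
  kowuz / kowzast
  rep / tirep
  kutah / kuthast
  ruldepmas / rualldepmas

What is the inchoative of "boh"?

leh and kutah both end in -h yet inflect differently (tileh, kuthast), so the final letter is not what conditions the rule; the number of vowels is.
"boh" has 1 vowel. The stems with 1 vowel (leh → tileh, maz → timaz, rep → tirep) add the prefix ti-.
So boh → tiboh.

tiboh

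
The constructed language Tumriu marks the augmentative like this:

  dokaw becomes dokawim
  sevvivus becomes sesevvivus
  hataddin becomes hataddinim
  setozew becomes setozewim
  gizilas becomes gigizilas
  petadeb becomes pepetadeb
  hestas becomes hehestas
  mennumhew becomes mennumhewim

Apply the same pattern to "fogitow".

fogitowim

dokaw and gizilas both have last vowel 'a' yet inflect differently (dokawim, gigizilas), so the last vowel is not what conditions the rule; the final letter is.
"fogitow" ends in -w. The stems ending in -w (dokaw → dokawim, mennumhew → mennumhewim, setozew → setozewim) add -im.
The other pattern: stems ending in -b or -s repeat the first consonant+vowel as a prefix.
So fogitow → fogitowim.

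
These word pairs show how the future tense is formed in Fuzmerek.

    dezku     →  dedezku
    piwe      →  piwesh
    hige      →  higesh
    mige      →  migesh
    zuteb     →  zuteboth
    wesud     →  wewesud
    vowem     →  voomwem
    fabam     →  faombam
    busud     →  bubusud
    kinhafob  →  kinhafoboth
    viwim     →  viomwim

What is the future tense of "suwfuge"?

"suwfuge" ends in -e. The stems ending in -e (piwe → piwesh, hige → higesh, mige → migesh) drop the final letter and add -esh.
The other patterns: stems ending in -b add -oth; stems ending in -m insert -om- after the first vowel; stems ending in -d or -u repeat the first consonant+vowel as a prefix.
So suwfuge → suwfugesh.

suwfugesh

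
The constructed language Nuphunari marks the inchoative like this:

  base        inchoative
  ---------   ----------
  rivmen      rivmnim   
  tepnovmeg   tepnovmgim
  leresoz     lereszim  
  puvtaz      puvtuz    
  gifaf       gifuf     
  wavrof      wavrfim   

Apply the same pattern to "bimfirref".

bimfirrfim

puvtaz and leresoz both end in -z yet inflect differently (puvtuz, lereszim), so the final letter is not what conditions the rule; the last vowel is.
"bimfirref" has last vowel 'e'. The stems whose last vowel is 'e' (rivmen → rivmnim, tepnovmeg → tepnovmgim) delete the last vowel and add -im.
The other pattern: stems whose last vowel is 'a' change the last vowel to 'u'.
So bimfirref → bimfirrfim.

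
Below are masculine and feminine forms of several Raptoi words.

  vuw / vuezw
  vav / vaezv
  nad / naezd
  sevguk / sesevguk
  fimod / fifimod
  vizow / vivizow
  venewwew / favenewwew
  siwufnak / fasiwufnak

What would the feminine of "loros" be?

nad and fimod both end in -d yet inflect differently (naezd, fifimod), so the final letter is not what conditions the rule; the number of vowels is.
"loros" has 2 vowels. The stems with 2 vowels (sevguk → sesevguk, fimod → fifimod, vizow → vivizow) repeat the first consonant+vowel as a prefix.
So loros → loloros.

loloros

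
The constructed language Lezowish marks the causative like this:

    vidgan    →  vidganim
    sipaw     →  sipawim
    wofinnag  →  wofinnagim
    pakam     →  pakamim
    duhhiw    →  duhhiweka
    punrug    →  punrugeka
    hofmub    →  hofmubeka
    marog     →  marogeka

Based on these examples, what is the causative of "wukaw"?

wukawim

sipaw and duhhiw both end in -w yet inflect differently (sipawim, duhhiweka), so the final letter is not what conditions the rule; the last vowel is.
"wukaw" has last vowel 'a'. The stems whose last vowel is 'a' (vidgan → vidganim, sipaw → sipawim, wofinnag → wofinnagim) add -im.
The other pattern: stems whose last vowel is 'i', 'o' or 'u' add -eka.
So wukaw → wukawim.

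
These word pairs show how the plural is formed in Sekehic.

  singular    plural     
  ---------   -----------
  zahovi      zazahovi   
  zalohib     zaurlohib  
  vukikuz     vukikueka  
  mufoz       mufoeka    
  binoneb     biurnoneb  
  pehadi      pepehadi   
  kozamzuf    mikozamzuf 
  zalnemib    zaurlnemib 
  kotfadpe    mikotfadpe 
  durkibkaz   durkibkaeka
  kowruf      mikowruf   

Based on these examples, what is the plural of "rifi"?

pehadi and zalohib both have last vowel 'i' yet inflect differently (pepehadi, zaurlohib), so the last vowel is not what conditions the rule; the final letter is.
"rifi" ends in -i. The stems ending in -i (pehadi → pepehadi, zahovi → zazahovi) repeat the first consonant+vowel as a prefix.
The other patterns: stems ending in -b insert -ur- after the first vowel; stems ending in -z drop the final letter and add -eka; stems ending in -e or -f add the prefix mi-.
So rifi → ririfi.

ririfi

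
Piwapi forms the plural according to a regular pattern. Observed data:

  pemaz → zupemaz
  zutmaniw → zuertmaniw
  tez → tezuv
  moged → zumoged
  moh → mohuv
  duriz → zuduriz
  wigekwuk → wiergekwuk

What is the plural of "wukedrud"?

wuerkedrud

"wukedrud" has 3 vowels. The stems with 3 vowels (wigekwuk → wiergekwuk, zutmaniw → zuertmaniw) insert -er- after the first vowel.
So wukedrud → wuerkedrud.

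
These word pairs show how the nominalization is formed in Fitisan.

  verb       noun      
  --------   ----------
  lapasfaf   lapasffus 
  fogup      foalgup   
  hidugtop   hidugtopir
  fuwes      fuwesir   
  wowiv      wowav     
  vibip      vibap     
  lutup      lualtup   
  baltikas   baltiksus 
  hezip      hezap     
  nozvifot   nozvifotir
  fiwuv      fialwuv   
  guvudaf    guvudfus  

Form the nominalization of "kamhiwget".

kamhiwgetir

"kamhiwget" has last vowel 'e'. The one such stem in the data (fuwes → fuwesir) adds -ir, so the same rule applies.
The other patterns: stems whose last vowel is 'a' delete the last vowel and add -us; stems whose last vowel is 'i' change the last vowel to 'a'; stems whose last vowel is 'u' insert -al- after the first vowel.
So kamhiwget → kamhiwgetir.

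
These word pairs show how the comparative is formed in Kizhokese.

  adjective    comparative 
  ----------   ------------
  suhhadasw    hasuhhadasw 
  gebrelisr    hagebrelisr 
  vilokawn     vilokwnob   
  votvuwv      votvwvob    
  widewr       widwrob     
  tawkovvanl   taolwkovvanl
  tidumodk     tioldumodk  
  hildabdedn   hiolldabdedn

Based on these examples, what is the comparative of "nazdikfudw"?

naolzdikfudw

gebrelisr and widewr both end in -r yet inflect differently (hagebrelisr, widwrob), so the final letter is not what conditions the rule; the second-to-last letter is.
"nazdikfudw" has second-to-last letter 'd'. The stems whose second-to-last letter is 'd' (tidumodk → tioldumodk, hildabdedn → hiolldabdedn) insert -ol- after the first vowel.
The other patterns: stems whose second-to-last letter is 's' add the prefix ha-; stems whose second-to-last letter is 'w' delete the last vowel and add -ob.
So nazdikfudw → naolzdikfudw.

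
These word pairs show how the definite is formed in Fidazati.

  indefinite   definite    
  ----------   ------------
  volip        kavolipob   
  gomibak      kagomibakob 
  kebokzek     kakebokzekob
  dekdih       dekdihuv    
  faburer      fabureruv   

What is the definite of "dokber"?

faburer and kebokzek both have last vowel 'e' yet inflect differently (fabureruv, kakebokzekob), so the last vowel is not what conditions the rule; the final letter is.
"dokber" ends in -r. The one such stem in the data (faburer → fabureruv) adds -uv, so the same rule applies.
So dokber → dokberuv.

dokberuv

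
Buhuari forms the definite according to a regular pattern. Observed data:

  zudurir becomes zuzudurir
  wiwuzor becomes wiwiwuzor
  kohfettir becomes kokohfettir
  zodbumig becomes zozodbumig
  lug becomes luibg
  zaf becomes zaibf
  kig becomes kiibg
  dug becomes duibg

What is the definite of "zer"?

zodbumig and lug both end in -g yet inflect differently (zozodbumig, luibg), so the final letter is not what conditions the rule; the number of vowels is.
"zer" has 1 vowel. The stems with 1 vowel (lug → luibg, zaf → zaibf, kig → kiibg) insert -ib- after the first vowel.
So zer → zeibr.

zeibr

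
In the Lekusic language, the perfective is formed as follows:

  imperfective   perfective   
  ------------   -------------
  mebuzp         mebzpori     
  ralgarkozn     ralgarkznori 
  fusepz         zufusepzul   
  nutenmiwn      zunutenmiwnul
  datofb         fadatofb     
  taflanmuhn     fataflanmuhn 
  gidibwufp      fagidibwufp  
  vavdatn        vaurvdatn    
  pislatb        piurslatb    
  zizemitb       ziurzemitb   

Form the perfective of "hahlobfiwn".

"hahlobfiwn" has second-to-last letter 'w'. The one such stem in the data (nutenmiwn → zunutenmiwnul) adds zu- … -ul around the stem, so the same rule applies.
So hahlobfiwn → zuhahlobfiwnul.

zuhahlobfiwnul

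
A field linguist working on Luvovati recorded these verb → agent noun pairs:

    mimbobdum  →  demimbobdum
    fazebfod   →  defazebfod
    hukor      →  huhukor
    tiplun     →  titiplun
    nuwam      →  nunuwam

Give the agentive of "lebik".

mimbobdum and nuwam both end in -m yet inflect differently (demimbobdum, nunuwam), so the final letter is not what conditions the rule; the number of vowels is.
"lebik" has 2 vowels. The stems with 2 vowels (hukor → huhukor, tiplun → titiplun, nuwam → nunuwam) repeat the first consonant+vowel as a prefix.
The other pattern: stems with 3 vowels add the prefix de-.
So lebik → lelebik.

lelebik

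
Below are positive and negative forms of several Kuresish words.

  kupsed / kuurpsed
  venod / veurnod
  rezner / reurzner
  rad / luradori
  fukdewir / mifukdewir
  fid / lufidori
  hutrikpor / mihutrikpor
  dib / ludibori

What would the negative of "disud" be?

rad and kupsed both end in -d yet inflect differently (luradori, kuurpsed), so the final letter is not what conditions the rule; the number of vowels is.
"disud" has 2 vowels. The stems with 2 vowels (kupsed → kuurpsed, venod → veurnod, rezner → reurzner) insert -ur- after the first vowel.
The other patterns: stems with 1 vowel add lu- … -ori around the stem; stems with 3 vowels add the prefix mi-.
So disud → diursud.

diursud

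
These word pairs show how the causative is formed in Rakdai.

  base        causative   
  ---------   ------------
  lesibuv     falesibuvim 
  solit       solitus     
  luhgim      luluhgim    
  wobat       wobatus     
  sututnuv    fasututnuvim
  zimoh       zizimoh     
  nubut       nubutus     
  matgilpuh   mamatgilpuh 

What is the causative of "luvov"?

sututnuv and nubut both have last vowel 'u' yet inflect differently (fasututnuvim, nubutus), so the last vowel is not what conditions the rule; the final letter is.
"luvov" ends in -v. The stems ending in -v (sututnuv → fasututnuvim, lesibuv → falesibuvim) add fa- … -im around the stem.
So luvov → faluvovim.

faluvovim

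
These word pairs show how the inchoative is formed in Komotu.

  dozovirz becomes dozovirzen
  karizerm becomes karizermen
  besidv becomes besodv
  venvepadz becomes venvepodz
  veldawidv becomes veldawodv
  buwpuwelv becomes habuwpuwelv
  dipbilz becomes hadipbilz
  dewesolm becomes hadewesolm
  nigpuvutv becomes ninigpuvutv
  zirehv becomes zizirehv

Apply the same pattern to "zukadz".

dozovirz and venvepadz both end in -z yet inflect differently (dozovirzen, venvepodz), so the final letter is not what conditions the rule; the second-to-last letter is.
"zukadz" has second-to-last letter 'd'. The stems whose second-to-last letter is 'd' (besidv → besodv, venvepadz → venvepodz, veldawidv → veldawodv) change the last vowel to 'o'.
So zukadz → zukodz.

zukodz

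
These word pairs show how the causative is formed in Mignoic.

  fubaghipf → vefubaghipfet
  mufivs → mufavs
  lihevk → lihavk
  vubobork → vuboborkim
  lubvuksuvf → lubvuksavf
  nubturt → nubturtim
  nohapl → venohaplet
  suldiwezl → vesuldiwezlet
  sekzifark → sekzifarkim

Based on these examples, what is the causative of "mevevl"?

vubobork and lihevk both end in -k yet inflect differently (vuboborkim, lihavk), so the final letter is not what conditions the rule; the second-to-last letter is.
"mevevl" has second-to-last letter 'v'. The stems whose second-to-last letter is 'v' (lubvuksuvf → lubvuksavf, lihevk → lihavk, mufivs → mufavs) change the last vowel to 'a'.
So mevevl → mevavl.

mevavl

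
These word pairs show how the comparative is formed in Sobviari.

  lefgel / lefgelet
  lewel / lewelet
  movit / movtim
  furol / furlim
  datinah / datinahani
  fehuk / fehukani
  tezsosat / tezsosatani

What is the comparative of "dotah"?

"dotah" has last vowel 'a'. The stems whose last vowel is 'a' (datinah → datinahani, tezsosat → tezsosatani) add -ani.
So dotah → dotahani.

dotahani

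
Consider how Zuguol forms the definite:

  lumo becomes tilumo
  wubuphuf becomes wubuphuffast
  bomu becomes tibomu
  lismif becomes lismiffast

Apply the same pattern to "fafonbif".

wubuphuf and bomu both have last vowel 'u' yet inflect differently (wubuphuffast, tibomu), so the last vowel is not what conditions the rule; whether the stem ends in a vowel or a consonant is.
"fafonbif" ends in a consonant. The stems ending in a consonant (lismif → lismiffast, wubuphuf → wubuphuffast) double the final consonant and add -ast.
So fafonbif → fafonbiffast.

fafonbiffast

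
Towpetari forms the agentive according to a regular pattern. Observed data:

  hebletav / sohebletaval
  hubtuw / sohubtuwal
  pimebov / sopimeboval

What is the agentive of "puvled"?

sopuvledal

Every pair shown (hebletav → sohebletaval, hubtuw → sohubtuwal, pimebov → sopimeboval) follows the same rule: add so- … -al around the stem.
So puvled → sopuvledal.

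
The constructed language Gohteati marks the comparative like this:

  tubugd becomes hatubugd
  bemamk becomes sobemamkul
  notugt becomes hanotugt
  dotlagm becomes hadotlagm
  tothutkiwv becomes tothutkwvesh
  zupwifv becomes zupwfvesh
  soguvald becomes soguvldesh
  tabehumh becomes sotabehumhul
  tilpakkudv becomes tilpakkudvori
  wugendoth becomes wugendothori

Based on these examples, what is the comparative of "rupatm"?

rupatmori

wugendoth and tabehumh both end in -h yet inflect differently (wugendothori, sotabehumhul), so the final letter is not what conditions the rule; the second-to-last letter is.
"rupatm" has second-to-last letter 't'. The one such stem in the data (wugendoth → wugendothori) adds -ori, so the same rule applies.
The other patterns: stems whose second-to-last letter is 'g' add the prefix ha-; stems whose second-to-last letter is 'm' add so- … -ul around the stem; stems whose second-to-last letter is 'f', 'l' or 'w' delete the last vowel and add -esh.
So rupatm → rupatmori.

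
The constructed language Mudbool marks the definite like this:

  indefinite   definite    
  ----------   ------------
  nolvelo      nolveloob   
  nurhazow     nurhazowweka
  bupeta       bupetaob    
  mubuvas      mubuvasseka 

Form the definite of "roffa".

roffaob

bupeta and mubuvas both have last vowel 'a' yet inflect differently (bupetaob, mubuvasseka), so the last vowel is not what conditions the rule; whether the stem ends in a vowel or a consonant is.
"roffa" ends in a vowel. The stems ending in a vowel (nolvelo → nolveloob, bupeta → bupetaob) add -ob.
So roffa → roffaob.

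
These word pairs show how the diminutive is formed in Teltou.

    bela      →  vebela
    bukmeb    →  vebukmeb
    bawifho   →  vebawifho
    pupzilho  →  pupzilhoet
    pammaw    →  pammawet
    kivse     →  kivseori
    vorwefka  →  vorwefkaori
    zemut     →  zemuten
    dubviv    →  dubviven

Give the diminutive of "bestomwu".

bawifho and pupzilho both end in -o yet inflect differently (vebawifho, pupzilhoet), so the final letter is not what conditions the rule; the first letter is.
"bestomwu" begins with b-. The stems beginning with b- (bela → vebela, bukmeb → vebukmeb, bawifho → vebawifho) add the prefix ve-.
So bestomwu → vebestomwu.

vebestomwu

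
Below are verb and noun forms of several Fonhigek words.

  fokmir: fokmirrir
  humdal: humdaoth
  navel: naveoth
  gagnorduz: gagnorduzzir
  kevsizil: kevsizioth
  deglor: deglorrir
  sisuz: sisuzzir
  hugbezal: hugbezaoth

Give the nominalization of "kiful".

kifuoth

kevsizil and fokmir both have last vowel 'i' yet inflect differently (kevsizioth, fokmirrir), so the last vowel is not what conditions the rule; the final letter is.
"kiful" ends in -l. The stems ending in -l (navel → naveoth, kevsizil → kevsizioth, humdal → humdaoth) drop the final letter and add -oth.
The other pattern: stems ending in -r or -z double the final consonant and add -ir.
So kiful → kifuoth.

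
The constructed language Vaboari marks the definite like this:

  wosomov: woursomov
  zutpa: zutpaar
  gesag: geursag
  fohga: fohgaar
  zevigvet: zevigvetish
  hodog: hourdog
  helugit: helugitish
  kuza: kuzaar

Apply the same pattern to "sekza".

"sekza" ends in -a. The stems ending in -a (kuza → kuzaar, fohga → fohgaar, zutpa → zutpaar) add -ar.
The other patterns: stems ending in -t add -ish; stems ending in -g or -v insert -ur- after the first vowel.
So sekza → sekzaar.

sekzaar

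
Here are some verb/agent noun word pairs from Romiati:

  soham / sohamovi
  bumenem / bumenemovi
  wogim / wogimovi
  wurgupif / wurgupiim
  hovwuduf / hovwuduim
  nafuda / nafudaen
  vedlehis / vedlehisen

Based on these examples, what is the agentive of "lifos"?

wogim and wurgupif both have last vowel 'i' yet inflect differently (wogimovi, wurgupiim), so the last vowel is not what conditions the rule; the final letter is.
"lifos" ends in -s. The one such stem in the data (vedlehis → vedlehisen) adds -en, so the same rule applies.
The other patterns: stems ending in -m add -ovi; stems ending in -f drop the final letter and add -im.
So lifos → lifosen.

lifosen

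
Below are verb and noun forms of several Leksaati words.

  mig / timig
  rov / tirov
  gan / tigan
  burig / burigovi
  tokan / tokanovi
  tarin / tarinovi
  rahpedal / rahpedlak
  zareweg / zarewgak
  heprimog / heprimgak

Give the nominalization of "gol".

tigol

mig and burig both end in -g yet inflect differently (timig, burigovi), so the final letter is not what conditions the rule; the number of vowels is.
"gol" has 1 vowel. The stems with 1 vowel (mig → timig, rov → tirov, gan → tigan) add the prefix ti-.
The other patterns: stems with 2 vowels add -ovi; stems with 3 vowels delete the last vowel and add -ak.
So gol → tigol.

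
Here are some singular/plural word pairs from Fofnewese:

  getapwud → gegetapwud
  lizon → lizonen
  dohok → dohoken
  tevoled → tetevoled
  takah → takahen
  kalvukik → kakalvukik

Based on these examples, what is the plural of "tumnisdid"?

kalvukik and dohok both end in -k yet inflect differently (kakalvukik, dohoken), so the final letter is not what conditions the rule; the number of vowels is.
"tumnisdid" has 3 vowels. The stems with 3 vowels (kalvukik → kakalvukik, tevoled → tetevoled, getapwud → gegetapwud) repeat the first consonant+vowel as a prefix.
So tumnisdid → tutumnisdid.

tutumnisdid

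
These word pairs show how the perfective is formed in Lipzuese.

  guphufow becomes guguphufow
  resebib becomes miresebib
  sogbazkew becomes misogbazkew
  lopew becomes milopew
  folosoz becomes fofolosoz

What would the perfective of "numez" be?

"numez" has last vowel 'e'. The stems whose last vowel is 'e' (sogbazkew → misogbazkew, lopew → milopew) add the prefix mi-.
The other pattern: stems whose last vowel is 'o' repeat the first consonant+vowel as a prefix.
So numez → minumez.

minumez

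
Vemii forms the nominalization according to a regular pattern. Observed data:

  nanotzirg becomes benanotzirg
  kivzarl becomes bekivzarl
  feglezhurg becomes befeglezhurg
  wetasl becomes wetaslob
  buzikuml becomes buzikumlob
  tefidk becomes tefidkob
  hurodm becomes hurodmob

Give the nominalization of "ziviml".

zivimlob

kivzarl and wetasl both end in -l yet inflect differently (bekivzarl, wetaslob), so the final letter is not what conditions the rule; the second-to-last letter is.
"ziviml" has second-to-last letter 'm'. The one such stem in the data (buzikuml → buzikumlob) adds -ob, so the same rule applies.
The other pattern: stems whose second-to-last letter is 'r' add the prefix be-.
So ziviml → zivimlob.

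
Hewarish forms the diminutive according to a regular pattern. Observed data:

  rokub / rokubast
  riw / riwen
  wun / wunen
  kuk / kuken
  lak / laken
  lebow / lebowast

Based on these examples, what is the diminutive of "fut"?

futen

"fut" has 1 vowel. The stems with 1 vowel (kuk → kuken, wun → wunen, riw → riwen) add -en.
So fut → futen.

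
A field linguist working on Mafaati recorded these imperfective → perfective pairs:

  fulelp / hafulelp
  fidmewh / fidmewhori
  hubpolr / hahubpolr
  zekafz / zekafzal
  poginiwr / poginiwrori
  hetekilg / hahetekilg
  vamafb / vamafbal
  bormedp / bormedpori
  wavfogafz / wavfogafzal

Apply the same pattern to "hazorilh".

hahazorilh

"hazorilh" has second-to-last letter 'l'. The stems whose second-to-last letter is 'l' (hetekilg → hahetekilg, fulelp → hafulelp, hubpolr → hahubpolr) add the prefix ha-.
So hazorilh → hahazorilh.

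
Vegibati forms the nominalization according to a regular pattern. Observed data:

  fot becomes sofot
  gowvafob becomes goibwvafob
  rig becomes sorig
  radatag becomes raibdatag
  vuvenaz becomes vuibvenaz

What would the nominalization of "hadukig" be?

haibdukig

rig and radatag both end in -g yet inflect differently (sorig, raibdatag), so the final letter is not what conditions the rule; the number of vowels is.
"hadukig" has 3 vowels. The stems with 3 vowels (radatag → raibdatag, vuvenaz → vuibvenaz, gowvafob → goibwvafob) insert -ib- after the first vowel.
So hadukig → haibdukig.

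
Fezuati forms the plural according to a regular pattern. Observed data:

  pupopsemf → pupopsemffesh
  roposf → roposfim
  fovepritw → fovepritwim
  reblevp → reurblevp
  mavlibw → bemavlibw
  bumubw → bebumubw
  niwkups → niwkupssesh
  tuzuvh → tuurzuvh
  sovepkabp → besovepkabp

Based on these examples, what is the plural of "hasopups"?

bumubw and fovepritw both end in -w yet inflect differently (bebumubw, fovepritwim), so the final letter is not what conditions the rule; the second-to-last letter is.
"hasopups" has second-to-last letter 'p'. The one such stem in the data (niwkups → niwkupssesh) doubles the final consonant and adds -esh (as does pupopsemf), so the same rule applies.
So hasopups → hasopupssesh.

hasopupssesh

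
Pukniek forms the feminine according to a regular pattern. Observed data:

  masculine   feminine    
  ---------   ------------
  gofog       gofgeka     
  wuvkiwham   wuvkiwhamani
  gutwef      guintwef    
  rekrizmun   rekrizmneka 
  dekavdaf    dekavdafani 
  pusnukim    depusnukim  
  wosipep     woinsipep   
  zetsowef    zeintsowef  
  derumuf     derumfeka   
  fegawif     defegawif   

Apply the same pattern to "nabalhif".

denabalhif

fegawif and gutwef both end in -f yet inflect differently (defegawif, guintwef), so the final letter is not what conditions the rule; the last vowel is.
"nabalhif" has last vowel 'i'. The stems whose last vowel is 'i' (fegawif → defegawif, pusnukim → depusnukim) add the prefix de-.
So nabalhif → denabalhif.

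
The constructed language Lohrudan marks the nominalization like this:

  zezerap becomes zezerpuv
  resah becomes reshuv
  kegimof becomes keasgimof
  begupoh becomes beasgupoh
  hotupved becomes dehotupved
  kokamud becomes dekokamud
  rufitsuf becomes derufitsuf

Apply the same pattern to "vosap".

vospuv

resah and begupoh both end in -h yet inflect differently (reshuv, beasgupoh), so the final letter is not what conditions the rule; the last vowel is.
"vosap" has last vowel 'a'. The stems whose last vowel is 'a' (zezerap → zezerpuv, resah → reshuv) delete the last vowel and add -uv.
So vosap → vospuv.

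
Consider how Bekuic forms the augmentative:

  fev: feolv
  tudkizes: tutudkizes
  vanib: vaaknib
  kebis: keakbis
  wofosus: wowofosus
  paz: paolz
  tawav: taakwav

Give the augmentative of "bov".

fev and tawav both end in -v yet inflect differently (feolv, taakwav), so the final letter is not what conditions the rule; the number of vowels is.
"bov" has 1 vowel. The stems with 1 vowel (paz → paolz, fev → feolv) insert -ol- after the first vowel.
The other patterns: stems with 2 vowels insert -ak- after the first vowel; stems with 3 vowels repeat the first consonant+vowel as a prefix.
So bov → boolv.

boolv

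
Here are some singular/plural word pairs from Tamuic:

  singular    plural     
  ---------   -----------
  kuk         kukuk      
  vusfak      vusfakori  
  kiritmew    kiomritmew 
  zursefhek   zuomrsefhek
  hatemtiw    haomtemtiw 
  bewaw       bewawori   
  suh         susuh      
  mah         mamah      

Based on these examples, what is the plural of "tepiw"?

kuk and vusfak both end in -k yet inflect differently (kukuk, vusfakori), so the final letter is not what conditions the rule; the number of vowels is.
"tepiw" has 2 vowels. The stems with 2 vowels (bewaw → bewawori, vusfak → vusfakori) add -ori.
The other patterns: stems with 1 vowel repeat the first consonant+vowel as a prefix; stems with 3 vowels insert -om- after the first vowel.
So tepiw → tepiwori.

tepiwori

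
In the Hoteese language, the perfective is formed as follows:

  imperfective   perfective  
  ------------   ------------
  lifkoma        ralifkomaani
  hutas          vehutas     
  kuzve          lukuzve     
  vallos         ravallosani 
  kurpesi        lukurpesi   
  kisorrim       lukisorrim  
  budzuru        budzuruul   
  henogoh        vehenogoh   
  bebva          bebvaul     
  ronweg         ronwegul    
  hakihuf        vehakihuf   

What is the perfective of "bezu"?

"bezu" begins with b-. The stems beginning with b- (bebva → bebvaul, budzuru → budzuruul) add -ul.
So bezu → bezuul.

bezuul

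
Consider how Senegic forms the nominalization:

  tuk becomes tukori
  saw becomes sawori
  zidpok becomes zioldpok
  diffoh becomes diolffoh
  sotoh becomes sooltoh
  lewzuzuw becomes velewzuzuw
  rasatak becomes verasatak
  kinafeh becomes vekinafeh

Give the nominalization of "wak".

"wak" has 1 vowel. The stems with 1 vowel (tuk → tukori, saw → sawori) add -ori.
The other patterns: stems with 2 vowels insert -ol- after the first vowel; stems with 3 vowels add the prefix ve-.
So wak → wakori.

wakori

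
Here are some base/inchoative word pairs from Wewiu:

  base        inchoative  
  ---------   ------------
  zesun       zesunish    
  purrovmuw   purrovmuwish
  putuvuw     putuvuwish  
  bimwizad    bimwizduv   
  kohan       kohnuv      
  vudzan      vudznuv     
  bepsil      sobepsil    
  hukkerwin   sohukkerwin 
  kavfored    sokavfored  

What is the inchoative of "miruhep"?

somiruhep

zesun and kohan both end in -n yet inflect differently (zesunish, kohnuv), so the final letter is not what conditions the rule; the last vowel is.
"miruhep" has last vowel 'e'. The one such stem in the data (kavfored → sokavfored) adds the prefix so-, so the same rule applies.
So miruhep → somiruhep.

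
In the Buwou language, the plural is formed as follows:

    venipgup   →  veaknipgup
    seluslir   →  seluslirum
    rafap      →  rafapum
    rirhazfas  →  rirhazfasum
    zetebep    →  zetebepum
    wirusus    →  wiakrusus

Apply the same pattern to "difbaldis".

difbaldisum

venipgup and zetebep both end in -p yet inflect differently (veaknipgup, zetebepum), so the final letter is not what conditions the rule; the last vowel is.
"difbaldis" has last vowel 'i'. The one such stem in the data (seluslir → seluslirum) adds -um, so the same rule applies.
So difbaldis → difbaldisum.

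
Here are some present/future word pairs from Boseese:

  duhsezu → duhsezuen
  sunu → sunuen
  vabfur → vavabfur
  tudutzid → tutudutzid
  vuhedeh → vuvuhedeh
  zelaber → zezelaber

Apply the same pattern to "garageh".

"garageh" ends in a consonant. The stems ending in a consonant (vuhedeh → vuvuhedeh, vabfur → vavabfur, tudutzid → tutudutzid) repeat the first consonant+vowel as a prefix.
So garageh → gagarageh.

gagarageh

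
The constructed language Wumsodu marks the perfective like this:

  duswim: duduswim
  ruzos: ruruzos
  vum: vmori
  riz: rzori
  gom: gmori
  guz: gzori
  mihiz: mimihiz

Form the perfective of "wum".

mihiz and guz both end in -z yet inflect differently (mimihiz, gzori), so the final letter is not what conditions the rule; the number of vowels is.
"wum" has 1 vowel. The stems with 1 vowel (guz → gzori, vum → vmori, riz → rzori) delete the last vowel and add -ori.
The other pattern: stems with 2 vowels repeat the first consonant+vowel as a prefix.
So wum → wmori.

wmori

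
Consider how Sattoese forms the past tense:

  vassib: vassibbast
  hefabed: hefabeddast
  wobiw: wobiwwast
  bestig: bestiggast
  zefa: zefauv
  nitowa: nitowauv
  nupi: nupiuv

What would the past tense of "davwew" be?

"davwew" ends in a consonant. The stems ending in a consonant (vassib → vassibbast, hefabed → hefabeddast, wobiw → wobiwwast) double the final consonant and add -ast.
So davwew → davwewwast.

davwewwast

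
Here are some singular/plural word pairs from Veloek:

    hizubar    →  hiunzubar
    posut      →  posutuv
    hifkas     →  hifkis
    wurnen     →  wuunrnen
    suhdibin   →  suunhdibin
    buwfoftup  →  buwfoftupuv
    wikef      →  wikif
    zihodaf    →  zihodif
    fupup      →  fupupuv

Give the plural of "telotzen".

wurnen and wikef both have last vowel 'e' yet inflect differently (wuunrnen, wikif), so the last vowel is not what conditions the rule; the final letter is.
"telotzen" ends in -n. The stems ending in -n (wurnen → wuunrnen, suhdibin → suunhdibin) insert -un- after the first vowel.
The other patterns: stems ending in -p or -t add -uv; stems ending in -f or -s change the last vowel to 'i'.
So telotzen → teunlotzen.

teunlotzen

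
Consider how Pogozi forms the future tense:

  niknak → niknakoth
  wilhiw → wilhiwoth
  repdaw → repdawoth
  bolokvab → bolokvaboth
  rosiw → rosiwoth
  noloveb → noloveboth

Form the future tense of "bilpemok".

bilpemokoth

Every pair shown (niknak → niknakoth, wilhiw → wilhiwoth, repdaw → repdawoth, …) follows the same rule: add -oth.
So bilpemok → bilpemokoth.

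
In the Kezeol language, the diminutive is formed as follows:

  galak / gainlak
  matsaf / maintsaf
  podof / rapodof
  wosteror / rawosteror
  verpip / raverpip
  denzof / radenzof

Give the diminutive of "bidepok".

rabidepok

matsaf and podof both end in -f yet inflect differently (maintsaf, rapodof), so the final letter is not what conditions the rule; the last vowel is.
"bidepok" has last vowel 'o'. The stems whose last vowel is 'o' (podof → rapodof, wosteror → rawosteror, denzof → radenzof) add the prefix ra-.
So bidepok → rabidepok.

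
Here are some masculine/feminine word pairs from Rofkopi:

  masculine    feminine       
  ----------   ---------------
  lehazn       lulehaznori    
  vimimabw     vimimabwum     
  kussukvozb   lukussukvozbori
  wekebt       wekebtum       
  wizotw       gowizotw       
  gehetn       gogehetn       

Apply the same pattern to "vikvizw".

luvikvizwori

vimimabw and wizotw both end in -w yet inflect differently (vimimabwum, gowizotw), so the final letter is not what conditions the rule; the second-to-last letter is.
"vikvizw" has second-to-last letter 'z'. The stems whose second-to-last letter is 'z' (lehazn → lulehaznori, kussukvozb → lukussukvozbori) add lu- … -ori around the stem.
The other patterns: stems whose second-to-last letter is 'b' add -um; stems whose second-to-last letter is 't' add the prefix go-.
So vikvizw → luvikvizwori.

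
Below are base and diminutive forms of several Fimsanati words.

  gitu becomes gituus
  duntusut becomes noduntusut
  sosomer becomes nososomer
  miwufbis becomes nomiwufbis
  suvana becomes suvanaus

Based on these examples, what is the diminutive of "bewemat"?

duntusut and gitu both have last vowel 'u' yet inflect differently (noduntusut, gituus), so the last vowel is not what conditions the rule; whether the stem ends in a vowel or a consonant is.
"bewemat" ends in a consonant. The stems ending in a consonant (miwufbis → nomiwufbis, sosomer → nososomer, duntusut → noduntusut) add the prefix no-.
The other pattern: stems ending in a vowel add -us.
So bewemat → nobewemat.

nobewemat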